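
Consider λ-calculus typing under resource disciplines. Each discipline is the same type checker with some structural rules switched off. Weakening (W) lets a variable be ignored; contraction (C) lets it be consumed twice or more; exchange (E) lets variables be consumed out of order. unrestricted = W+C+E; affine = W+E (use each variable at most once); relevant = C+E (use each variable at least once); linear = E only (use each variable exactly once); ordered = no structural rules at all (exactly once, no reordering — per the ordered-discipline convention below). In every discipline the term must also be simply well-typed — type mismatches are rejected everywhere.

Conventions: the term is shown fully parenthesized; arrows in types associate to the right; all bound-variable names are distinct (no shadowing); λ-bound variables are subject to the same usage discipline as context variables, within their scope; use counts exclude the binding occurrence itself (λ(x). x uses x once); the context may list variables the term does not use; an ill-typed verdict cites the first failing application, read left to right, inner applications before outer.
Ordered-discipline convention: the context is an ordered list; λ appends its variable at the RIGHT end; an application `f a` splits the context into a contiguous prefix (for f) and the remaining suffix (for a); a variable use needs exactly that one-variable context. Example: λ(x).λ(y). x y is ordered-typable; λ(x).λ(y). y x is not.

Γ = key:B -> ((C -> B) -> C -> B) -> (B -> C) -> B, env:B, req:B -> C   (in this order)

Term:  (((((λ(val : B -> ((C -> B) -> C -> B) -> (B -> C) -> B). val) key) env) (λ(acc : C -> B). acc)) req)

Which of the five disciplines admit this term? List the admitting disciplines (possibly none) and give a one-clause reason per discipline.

admitted by: ordered, linear, affine, relevant, unrestricted
use counts: key ×1; env ×1; req ×1; val [bound] ×1; acc [bound] ×1
uses in reading order: val, key, env, acc, req
typing: well-typed — term : B
ordered: ✓, key, env, req, val, acc: once each, no exchange needed
linear: ✓, single use per variable (key, env, req, val, acc)
affine: ✓, no duplicate uses among key, env, req, val, acc
relevant: ✓, none of key, env, req, val, acc goes unused
unrestricted: ✓, type-checks (B) and nothing is barred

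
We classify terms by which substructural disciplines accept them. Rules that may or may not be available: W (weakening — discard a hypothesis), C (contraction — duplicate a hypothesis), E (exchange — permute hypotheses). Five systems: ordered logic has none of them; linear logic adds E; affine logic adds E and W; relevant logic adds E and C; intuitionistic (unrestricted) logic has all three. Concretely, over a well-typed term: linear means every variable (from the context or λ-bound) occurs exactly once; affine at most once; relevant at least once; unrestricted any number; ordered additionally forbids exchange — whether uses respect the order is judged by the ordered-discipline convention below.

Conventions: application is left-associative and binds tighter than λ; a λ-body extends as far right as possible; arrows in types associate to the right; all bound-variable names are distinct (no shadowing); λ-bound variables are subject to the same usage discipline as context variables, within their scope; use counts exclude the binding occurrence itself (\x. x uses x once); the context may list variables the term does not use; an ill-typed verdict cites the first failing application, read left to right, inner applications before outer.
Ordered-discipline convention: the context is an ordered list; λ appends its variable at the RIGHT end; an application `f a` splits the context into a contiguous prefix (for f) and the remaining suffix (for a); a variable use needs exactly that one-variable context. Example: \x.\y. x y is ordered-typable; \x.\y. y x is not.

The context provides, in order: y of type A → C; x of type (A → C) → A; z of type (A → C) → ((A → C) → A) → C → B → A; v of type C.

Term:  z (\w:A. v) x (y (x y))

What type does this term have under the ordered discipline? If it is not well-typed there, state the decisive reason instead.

not well-typed under ordered — y ×2, x ×2 used more than once (contraction); w left unused
use counts: y=2, x=2, z=1, v=1, w [bound]=0
uses in reading order: z, v, x, y, x, y
typing: ✓ — B → A
summary: ordered ✗, linear ✗, affine ✗, relevant ✗, unrestricted ✓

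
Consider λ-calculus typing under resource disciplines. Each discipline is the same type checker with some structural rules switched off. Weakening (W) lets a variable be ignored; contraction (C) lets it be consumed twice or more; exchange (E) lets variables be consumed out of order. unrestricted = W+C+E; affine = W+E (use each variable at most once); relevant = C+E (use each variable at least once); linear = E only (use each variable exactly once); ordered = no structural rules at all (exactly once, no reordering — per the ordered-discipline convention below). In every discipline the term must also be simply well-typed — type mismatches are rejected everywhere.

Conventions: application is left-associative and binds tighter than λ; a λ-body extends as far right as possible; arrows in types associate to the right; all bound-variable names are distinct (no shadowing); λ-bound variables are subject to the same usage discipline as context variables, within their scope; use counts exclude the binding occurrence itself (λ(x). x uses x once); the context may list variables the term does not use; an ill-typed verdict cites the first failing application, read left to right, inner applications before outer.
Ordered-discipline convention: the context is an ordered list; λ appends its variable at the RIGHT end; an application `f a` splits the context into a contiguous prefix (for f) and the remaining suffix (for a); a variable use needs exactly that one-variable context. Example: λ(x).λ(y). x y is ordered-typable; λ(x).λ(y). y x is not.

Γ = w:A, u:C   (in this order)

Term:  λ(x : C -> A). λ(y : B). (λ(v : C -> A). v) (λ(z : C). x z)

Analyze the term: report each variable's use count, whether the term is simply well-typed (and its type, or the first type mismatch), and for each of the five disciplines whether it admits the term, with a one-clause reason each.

use counts: w: 0, u: 0, x (bound): 1, y (bound): 0, v (bound): 1, z (bound): 1
left-to-right use order: v, x, z
typing: ✓ — (C -> A) -> B -> C -> A
ordered: ✗ — w, u, y never used (weakening)
linear: ✗ — w, u, y never used (weakening)
affine: ✓ — at most one use each (w, u, x, y, v, z)
relevant: ✗ — w, u, y never used (weakening)
unrestricted: ✓ — type-checks ((C -> A) -> B -> C -> A) and nothing is barred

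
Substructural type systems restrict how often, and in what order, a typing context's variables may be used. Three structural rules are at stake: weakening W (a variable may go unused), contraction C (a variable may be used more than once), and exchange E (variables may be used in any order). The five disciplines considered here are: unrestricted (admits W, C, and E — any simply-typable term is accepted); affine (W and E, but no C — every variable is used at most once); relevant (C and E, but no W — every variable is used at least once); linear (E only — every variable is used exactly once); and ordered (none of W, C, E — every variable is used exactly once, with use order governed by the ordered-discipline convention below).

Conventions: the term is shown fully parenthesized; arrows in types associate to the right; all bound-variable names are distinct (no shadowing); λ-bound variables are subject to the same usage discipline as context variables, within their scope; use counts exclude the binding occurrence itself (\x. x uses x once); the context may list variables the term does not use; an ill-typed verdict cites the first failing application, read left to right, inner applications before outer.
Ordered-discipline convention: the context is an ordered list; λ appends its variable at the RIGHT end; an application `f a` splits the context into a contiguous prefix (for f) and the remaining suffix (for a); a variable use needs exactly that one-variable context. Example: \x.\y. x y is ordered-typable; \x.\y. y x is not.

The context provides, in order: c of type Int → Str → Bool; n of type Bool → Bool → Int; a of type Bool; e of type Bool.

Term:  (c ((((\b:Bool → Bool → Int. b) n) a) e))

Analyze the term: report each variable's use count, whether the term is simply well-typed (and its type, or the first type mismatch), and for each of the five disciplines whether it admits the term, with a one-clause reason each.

usage: c: 1×; n: 1×; a: 1×; e: 1×; b [bound]: 1×
order of uses: c, b, n, a, e
typing: well-typed — term : Str → Bool
ordered ✓ (c, n, a, e, b: once each, no exchange needed)
linear ✓ (single use per variable (c, n, a, e, b))
affine ✓ (c, n, a, e, b: no repeats, contraction unneeded)
relevant ✓ (every one of c, n, a, e, b appears)
unrestricted ✓ (typability at Str → Bool is all that's needed)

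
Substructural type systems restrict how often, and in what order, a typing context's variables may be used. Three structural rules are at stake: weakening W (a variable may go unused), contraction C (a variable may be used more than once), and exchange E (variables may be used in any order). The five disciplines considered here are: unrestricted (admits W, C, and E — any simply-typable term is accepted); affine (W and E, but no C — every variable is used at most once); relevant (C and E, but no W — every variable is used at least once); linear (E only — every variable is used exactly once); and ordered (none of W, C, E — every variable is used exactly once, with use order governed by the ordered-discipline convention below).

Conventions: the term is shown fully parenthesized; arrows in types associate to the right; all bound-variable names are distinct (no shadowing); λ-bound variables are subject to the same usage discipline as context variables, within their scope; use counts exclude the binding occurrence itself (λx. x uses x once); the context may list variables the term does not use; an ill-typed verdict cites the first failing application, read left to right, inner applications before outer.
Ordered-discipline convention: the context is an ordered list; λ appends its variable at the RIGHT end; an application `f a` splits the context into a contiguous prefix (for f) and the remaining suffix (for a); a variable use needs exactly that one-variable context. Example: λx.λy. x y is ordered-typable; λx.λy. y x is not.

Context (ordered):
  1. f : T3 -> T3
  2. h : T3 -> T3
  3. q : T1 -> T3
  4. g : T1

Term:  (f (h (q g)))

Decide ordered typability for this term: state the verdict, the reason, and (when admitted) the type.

yes — one use each (f, h, q, g); ordered split holds; term : T3
usage: f: 1; h: 1; q: 1; g: 1
order of uses: f, h, q, g
typing: well-typed at T3
all disciplines: ordered ✓ · linear ✓ · affine ✓ · relevant ✓ · unrestricted ✓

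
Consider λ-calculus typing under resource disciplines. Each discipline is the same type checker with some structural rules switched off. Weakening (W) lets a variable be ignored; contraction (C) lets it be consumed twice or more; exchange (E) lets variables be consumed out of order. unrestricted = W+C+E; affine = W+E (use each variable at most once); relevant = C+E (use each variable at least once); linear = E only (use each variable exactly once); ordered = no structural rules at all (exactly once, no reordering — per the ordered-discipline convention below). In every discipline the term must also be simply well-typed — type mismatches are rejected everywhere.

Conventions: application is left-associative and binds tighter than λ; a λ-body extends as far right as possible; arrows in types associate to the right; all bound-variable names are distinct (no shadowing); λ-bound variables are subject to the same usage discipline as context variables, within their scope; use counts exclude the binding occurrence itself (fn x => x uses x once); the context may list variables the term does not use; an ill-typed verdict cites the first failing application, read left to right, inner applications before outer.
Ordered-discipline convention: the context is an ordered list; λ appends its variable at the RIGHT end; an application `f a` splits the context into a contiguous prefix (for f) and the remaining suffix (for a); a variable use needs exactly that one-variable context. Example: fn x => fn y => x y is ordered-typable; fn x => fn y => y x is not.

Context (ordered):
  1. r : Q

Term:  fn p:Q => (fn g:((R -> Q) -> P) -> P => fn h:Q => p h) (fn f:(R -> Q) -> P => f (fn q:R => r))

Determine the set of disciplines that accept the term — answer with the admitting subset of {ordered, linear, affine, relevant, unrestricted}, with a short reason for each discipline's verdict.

admitting disciplines: none
variable uses: r=1, p (bound)=1, g (bound)=0, h (bound)=1, f (bound)=1, q (bound)=0
left-to-right use order: p, h, f, r
typing: ill-typed: applying a non-function (Q)
ordered ✗ (fails simple typing)
linear ✗ (a type mismatch blocks all five)
affine ✗ (the type mismatch rejects it)
relevant ✗ (not simply typable)
unrestricted ✗ (fails simple typing)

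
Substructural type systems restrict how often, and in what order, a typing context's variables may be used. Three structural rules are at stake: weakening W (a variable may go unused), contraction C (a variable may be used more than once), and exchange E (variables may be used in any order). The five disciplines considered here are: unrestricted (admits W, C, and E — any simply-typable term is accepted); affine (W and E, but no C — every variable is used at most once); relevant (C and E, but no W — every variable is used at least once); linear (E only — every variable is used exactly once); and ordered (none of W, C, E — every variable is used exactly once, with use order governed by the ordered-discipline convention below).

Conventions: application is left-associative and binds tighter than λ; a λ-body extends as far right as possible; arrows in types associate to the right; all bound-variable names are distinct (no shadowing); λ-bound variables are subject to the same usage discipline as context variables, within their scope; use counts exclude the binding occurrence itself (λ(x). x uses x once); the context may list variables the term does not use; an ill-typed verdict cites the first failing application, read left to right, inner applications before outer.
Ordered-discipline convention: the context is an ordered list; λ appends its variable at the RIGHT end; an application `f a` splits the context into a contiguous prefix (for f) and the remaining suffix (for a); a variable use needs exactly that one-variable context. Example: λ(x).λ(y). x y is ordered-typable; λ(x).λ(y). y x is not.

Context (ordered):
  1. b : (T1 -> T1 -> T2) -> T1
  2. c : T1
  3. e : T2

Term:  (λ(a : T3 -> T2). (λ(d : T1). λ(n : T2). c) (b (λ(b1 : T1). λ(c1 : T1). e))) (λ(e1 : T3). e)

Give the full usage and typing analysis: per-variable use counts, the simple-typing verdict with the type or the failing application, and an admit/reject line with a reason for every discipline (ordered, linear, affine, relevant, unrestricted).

counts: b=1, c=1, e=2, a (bound)=0, d (bound)=0, n (bound)=0, b1 (bound)=0, c1 (bound)=0, e1 (bound)=0
uses in reading order: c, b, e, e
typing: well-typed at T2 -> T1
ordered ✗ (needs contraction — e ×2; unused: a, d, n, b1, c1, e1 — weakening required)
linear ✗ (needs contraction — e ×2; unused: a, d, n, b1, c1, e1 — weakening required)
affine ✗ (needs contraction — e ×2)
relevant ✗ (unused: a, d, n, b1, c1, e1 — weakening required)
unrestricted ✓ (typability at T2 -> T1 is all that's needed)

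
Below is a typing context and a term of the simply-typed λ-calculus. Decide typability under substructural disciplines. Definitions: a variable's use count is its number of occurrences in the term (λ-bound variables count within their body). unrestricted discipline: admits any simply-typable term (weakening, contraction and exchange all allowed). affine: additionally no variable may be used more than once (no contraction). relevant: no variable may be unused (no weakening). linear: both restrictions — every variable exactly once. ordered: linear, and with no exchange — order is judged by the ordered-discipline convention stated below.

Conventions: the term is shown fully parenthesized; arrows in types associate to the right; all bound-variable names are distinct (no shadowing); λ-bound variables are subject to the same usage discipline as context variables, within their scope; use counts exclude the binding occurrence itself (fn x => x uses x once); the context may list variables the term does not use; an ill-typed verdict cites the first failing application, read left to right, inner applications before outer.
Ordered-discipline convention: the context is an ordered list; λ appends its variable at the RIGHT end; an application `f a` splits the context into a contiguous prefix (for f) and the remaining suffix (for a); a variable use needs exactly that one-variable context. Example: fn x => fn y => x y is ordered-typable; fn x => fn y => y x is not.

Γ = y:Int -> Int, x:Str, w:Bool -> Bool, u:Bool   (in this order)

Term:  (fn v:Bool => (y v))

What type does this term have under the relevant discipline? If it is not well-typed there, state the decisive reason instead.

not well-typed under relevant — not simply typable
counts: y=1, x=0, w=0, u=0, v [bound]=1
use order (left to right): y, v
typing: ill-typed: a function awaiting Int gets Bool
per-discipline verdicts: ordered ✗; linear ✗; affine ✗; relevant ✗; unrestricted ✗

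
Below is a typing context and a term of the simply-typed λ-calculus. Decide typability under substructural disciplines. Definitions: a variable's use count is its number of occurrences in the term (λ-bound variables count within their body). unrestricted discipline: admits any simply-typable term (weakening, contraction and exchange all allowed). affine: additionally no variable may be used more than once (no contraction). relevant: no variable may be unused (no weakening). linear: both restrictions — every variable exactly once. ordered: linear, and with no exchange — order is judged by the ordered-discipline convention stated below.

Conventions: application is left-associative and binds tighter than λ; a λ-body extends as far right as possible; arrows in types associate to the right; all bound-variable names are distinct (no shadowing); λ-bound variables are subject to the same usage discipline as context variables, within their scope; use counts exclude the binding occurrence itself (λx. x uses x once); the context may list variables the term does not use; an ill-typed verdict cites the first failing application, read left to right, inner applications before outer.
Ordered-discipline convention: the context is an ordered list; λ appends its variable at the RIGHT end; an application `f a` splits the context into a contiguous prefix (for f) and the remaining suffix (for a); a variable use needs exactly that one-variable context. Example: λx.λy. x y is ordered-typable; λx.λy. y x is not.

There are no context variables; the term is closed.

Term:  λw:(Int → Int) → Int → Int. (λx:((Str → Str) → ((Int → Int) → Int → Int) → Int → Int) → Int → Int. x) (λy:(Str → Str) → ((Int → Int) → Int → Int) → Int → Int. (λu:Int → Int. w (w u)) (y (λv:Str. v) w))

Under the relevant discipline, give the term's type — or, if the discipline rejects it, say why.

term : ((Int → Int) → Int → Int) → ((Str → Str) → ((Int → Int) → Int → Int) → Int → Int) → Int → Int
counts: w [bound]: 3, x [bound]: 1, y [bound]: 1, u [bound]: 1, v [bound]: 1
uses in reading order: x, w, w, u, y, v, w
typing: well-typed at ((Int → Int) → Int → Int) → ((Str → Str) → ((Int → Int) → Int → Int) → Int → Int) → Int → Int
summary: ordered ✗, linear ✗, affine ✗, relevant ✓, unrestricted ✓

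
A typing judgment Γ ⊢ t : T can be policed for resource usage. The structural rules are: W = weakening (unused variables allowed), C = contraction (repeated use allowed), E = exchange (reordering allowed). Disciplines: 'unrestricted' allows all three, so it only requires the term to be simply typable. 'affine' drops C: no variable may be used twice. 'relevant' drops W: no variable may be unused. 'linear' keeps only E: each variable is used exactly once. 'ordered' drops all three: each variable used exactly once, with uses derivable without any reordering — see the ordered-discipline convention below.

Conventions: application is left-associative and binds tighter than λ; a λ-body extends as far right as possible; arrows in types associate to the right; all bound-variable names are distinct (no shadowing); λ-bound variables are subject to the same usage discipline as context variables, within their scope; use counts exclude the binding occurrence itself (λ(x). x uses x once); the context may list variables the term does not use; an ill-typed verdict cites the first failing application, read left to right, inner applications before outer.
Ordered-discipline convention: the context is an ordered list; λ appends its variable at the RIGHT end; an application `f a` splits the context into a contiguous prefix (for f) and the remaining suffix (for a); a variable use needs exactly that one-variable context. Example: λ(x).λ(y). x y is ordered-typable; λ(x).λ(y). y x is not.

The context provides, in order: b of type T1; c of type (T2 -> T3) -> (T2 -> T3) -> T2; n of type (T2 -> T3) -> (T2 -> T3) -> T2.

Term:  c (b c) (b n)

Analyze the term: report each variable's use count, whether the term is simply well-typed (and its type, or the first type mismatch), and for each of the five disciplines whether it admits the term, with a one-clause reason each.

usage: b ×2, c ×2, n ×1
use order (left to right): c, b, c, b, n
typing: ill-typed: applying a non-function (T1)
ordered: ✗, not simply typable
linear: ✗, fails simple typing
affine: ✗, a type mismatch blocks all five
relevant: ✗, the type mismatch rejects it
unrestricted: ✗, not simply typable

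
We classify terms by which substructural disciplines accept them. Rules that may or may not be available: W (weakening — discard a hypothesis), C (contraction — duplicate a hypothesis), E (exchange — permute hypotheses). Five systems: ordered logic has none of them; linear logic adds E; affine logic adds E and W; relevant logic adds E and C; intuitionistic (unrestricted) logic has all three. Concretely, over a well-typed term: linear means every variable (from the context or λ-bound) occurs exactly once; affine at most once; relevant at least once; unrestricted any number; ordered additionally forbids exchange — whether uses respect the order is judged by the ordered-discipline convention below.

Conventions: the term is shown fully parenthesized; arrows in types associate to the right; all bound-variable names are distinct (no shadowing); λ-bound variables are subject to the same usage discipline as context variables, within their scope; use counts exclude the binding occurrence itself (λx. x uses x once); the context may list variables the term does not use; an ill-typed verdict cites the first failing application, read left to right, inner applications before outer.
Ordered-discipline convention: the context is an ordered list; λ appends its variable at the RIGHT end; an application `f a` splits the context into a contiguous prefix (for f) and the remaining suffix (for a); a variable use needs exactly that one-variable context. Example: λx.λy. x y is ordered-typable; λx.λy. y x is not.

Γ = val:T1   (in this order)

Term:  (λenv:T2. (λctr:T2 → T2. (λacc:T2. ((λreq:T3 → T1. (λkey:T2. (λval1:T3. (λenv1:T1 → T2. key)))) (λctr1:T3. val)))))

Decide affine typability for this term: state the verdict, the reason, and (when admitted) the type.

yes — no duplicate uses among val, env, ctr, acc, req, key, val1, env1, ctr1; term : T2 → (T2 → T2) → T2 → T2 → T3 → (T1 → T2) → T2
counts: val: 1×, env (bound): 0×, ctr (bound): 0×, acc (bound): 0×, req (bound): 0×, key (bound): 1×, val1 (bound): 0×, env1 (bound): 0×, ctr1 (bound): 0×
use order (left to right): key, val
typing: ✓ — T2 → (T2 → T2) → T2 → T2 → T3 → (T1 → T2) → T2
all disciplines: ordered ✗; linear ✗; affine ✓; relevant ✗; unrestricted ✓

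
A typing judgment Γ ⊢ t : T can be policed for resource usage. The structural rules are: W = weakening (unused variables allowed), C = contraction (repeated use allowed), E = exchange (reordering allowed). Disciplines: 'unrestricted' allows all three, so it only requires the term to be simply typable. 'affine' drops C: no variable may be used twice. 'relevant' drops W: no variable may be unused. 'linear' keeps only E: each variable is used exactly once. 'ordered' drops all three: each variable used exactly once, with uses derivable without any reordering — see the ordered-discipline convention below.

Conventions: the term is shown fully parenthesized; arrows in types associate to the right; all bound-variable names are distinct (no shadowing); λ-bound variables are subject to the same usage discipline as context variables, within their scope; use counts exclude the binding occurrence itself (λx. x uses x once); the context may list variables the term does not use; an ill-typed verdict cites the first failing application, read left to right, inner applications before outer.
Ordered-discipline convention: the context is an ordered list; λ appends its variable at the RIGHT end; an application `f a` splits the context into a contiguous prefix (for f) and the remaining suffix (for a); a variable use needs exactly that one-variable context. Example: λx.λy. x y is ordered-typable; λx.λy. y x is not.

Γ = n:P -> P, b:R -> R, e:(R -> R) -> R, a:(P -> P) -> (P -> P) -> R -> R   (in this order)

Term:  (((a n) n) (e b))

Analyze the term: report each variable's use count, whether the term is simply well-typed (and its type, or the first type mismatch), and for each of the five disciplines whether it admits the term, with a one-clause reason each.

usage: n: 2×; b: 1×; e: 1×; a: 1×
order of uses: a, n, n, e, b
typing: well-typed at R
ordered: ✗ — needs contraction — n ×2
linear: ✗ — needs contraction — n ×2
affine: ✗ — needs contraction — n ×2
relevant: ✓ — at least one use each (n, b, e, a)
unrestricted: ✓ — typability at R is all that's needed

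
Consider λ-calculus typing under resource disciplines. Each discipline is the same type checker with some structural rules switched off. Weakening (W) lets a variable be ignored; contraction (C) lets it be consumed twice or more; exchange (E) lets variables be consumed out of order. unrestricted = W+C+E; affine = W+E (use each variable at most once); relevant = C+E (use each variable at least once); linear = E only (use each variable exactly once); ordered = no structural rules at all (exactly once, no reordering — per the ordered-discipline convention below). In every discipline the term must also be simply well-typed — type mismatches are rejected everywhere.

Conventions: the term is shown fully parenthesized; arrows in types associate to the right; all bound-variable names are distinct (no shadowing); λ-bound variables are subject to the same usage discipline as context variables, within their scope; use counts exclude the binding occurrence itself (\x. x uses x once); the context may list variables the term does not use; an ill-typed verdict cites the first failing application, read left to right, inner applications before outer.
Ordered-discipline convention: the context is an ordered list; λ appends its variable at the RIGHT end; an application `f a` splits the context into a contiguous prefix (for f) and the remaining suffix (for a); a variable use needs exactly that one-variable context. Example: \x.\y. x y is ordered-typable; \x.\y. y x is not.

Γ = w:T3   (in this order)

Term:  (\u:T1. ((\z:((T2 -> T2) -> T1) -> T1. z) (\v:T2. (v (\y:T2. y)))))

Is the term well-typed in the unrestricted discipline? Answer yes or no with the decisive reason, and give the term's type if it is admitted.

no — a type mismatch blocks all five
counts: w: 0×; u [bound]: 0×; z [bound]: 1×; v [bound]: 1×; y [bound]: 1×
uses in reading order: z, v, y
typing: ill-typed: non-arrow in function slot: T2
summary: ordered ✗; linear ✗; affine ✗; relevant ✗; unrestricted ✗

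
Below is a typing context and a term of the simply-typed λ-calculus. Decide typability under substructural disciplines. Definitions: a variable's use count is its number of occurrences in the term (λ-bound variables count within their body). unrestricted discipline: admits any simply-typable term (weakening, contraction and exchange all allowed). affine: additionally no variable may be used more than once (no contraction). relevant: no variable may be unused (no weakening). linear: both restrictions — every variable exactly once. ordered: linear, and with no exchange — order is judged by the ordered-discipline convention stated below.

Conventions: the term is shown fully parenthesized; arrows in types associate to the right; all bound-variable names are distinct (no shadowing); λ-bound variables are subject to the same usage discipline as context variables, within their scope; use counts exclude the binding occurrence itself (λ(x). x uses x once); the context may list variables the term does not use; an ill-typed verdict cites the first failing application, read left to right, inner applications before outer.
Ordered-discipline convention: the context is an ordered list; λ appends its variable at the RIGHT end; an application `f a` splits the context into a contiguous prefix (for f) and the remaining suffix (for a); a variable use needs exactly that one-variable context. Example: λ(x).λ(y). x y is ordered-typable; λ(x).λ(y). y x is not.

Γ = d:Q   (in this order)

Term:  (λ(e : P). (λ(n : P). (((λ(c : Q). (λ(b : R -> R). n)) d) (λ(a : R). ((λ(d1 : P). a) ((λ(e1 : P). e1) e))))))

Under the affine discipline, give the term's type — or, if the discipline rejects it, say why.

term : P -> P -> P
usage: d: 1; e [bound]: 1; n [bound]: 1; c [bound]: 0; b [bound]: 0; a [bound]: 1; d1 [bound]: 0; e1 [bound]: 1
order of uses: n, d, a, e1, e
typing: well-typed — term : P -> P -> P
across the five disciplines: ordered ✗ · linear ✗ · affine ✓ · relevant ✗ · unrestricted ✓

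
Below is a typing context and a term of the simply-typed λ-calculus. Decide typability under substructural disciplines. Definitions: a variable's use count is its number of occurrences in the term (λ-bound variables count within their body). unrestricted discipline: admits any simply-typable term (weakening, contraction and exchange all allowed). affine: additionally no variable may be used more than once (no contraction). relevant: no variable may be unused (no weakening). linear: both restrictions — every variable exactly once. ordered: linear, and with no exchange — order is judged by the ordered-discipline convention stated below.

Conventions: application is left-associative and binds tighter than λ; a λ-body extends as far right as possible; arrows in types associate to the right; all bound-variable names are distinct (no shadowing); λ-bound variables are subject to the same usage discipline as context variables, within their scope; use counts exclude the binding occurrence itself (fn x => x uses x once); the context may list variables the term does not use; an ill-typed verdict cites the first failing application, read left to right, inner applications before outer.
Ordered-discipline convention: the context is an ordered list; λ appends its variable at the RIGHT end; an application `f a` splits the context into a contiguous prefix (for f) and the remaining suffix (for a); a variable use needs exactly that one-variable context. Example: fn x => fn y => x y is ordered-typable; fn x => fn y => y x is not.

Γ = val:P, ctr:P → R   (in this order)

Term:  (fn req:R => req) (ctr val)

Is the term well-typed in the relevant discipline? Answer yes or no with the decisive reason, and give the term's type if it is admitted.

yes — at least one use each (val, ctr, req); term : R
variable uses: val: 1×; ctr: 1×; req (bound): 1×
uses in reading order: req, ctr, val
typing: the term checks, with type R
all disciplines: ordered ✗, linear ✓, affine ✓, relevant ✓, unrestricted ✓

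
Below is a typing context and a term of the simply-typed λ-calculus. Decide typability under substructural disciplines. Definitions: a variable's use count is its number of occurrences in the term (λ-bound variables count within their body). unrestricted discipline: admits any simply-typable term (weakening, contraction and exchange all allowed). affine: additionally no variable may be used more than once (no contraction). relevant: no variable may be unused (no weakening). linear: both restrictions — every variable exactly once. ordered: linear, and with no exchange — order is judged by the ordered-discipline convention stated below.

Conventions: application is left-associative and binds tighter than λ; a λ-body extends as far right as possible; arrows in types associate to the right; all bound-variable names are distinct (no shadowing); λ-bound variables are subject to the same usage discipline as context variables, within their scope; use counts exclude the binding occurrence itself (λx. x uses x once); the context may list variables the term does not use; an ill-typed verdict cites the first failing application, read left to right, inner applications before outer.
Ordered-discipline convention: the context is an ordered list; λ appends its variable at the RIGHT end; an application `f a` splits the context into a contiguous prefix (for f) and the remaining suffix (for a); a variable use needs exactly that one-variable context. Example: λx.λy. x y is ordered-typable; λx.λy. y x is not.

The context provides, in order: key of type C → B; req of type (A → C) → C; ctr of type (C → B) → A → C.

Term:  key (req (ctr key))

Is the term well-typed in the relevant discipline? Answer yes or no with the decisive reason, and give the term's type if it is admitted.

yes — key, req, ctr: all used, weakening unneeded; term : B
usage: key=2; req=1; ctr=1
uses in reading order: key, req, ctr, key
typing: ✓ — B
all disciplines: ordered ✗, linear ✗, affine ✗, relevant ✓, unrestricted ✓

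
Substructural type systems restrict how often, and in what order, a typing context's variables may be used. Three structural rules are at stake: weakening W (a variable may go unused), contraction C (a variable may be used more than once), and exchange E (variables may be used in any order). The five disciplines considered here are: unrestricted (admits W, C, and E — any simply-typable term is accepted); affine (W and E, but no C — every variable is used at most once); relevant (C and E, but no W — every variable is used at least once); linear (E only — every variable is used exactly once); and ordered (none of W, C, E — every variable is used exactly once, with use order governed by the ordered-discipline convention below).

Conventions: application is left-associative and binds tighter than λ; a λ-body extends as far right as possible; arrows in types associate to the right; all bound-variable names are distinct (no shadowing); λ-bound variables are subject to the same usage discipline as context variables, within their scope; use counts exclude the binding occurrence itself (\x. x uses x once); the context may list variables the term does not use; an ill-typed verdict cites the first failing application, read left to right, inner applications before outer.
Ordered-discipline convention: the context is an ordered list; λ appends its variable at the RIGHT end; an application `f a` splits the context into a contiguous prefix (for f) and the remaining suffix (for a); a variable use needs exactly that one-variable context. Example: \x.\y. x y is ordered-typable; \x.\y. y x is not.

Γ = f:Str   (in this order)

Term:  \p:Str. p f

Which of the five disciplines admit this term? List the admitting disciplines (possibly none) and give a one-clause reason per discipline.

admitted in: none
variable uses: f=1, p (bound)=1
uses in reading order: p, f
typing: ill-typed: non-arrow in function slot: Str
ordered: ✗ — fails simple typing
linear: ✗ — a type mismatch blocks all five
affine: ✗ — the type mismatch rejects it
relevant: ✗ — not simply typable
unrestricted: ✗ — fails simple typing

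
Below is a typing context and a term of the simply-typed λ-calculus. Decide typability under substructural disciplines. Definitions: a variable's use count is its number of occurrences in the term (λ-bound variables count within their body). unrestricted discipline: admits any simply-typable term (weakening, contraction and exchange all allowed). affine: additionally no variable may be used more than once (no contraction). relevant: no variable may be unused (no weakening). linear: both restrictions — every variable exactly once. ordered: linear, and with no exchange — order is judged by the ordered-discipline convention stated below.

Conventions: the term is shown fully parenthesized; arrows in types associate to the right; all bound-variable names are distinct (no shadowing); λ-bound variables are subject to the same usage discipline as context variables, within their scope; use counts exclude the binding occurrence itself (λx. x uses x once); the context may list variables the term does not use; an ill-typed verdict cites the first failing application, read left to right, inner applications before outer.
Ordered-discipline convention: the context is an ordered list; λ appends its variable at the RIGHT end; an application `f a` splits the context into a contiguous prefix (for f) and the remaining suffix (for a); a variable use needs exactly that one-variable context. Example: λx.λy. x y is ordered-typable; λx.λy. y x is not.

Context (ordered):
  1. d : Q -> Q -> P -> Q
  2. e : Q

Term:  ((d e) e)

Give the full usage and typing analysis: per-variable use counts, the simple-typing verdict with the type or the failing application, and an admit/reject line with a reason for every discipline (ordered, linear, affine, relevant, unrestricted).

counts: d ×1, e ×2
uses in reading order: d, e, e
typing: ✓ — P -> Q
ordered ✗ (needs contraction — e ×2)
linear ✗ (needs contraction — e ×2)
affine ✗ (needs contraction — e ×2)
relevant ✓ (at least one use each (d, e))
unrestricted ✓ (typability at P -> Q is all that's needed)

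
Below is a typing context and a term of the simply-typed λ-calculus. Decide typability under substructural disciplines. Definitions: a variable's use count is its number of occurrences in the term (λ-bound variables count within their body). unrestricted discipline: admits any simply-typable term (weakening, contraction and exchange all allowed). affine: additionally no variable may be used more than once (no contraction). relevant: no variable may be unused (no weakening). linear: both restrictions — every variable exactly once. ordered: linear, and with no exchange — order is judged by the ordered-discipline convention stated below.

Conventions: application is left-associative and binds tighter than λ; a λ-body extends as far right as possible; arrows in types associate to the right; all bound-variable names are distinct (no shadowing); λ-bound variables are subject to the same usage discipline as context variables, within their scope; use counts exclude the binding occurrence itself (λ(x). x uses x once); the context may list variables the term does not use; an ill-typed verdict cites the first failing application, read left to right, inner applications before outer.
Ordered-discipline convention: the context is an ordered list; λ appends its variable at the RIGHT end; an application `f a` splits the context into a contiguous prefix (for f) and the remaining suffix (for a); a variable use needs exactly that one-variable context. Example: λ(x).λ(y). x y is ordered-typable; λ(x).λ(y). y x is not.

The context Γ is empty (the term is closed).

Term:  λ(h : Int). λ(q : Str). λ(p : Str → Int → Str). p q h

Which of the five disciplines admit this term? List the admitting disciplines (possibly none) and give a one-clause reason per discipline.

admitted by: linear, affine, relevant, unrestricted
variable uses: h [bound]: 1; q [bound]: 1; p [bound]: 1
left-to-right use order: p, q, h
typing: well-typed — term : Int → Str → (Str → Int → Str) → Str
ordered ✗ (needs exchange: uses follow p, q, h)
linear ✓ (exactly-once usage across h, q, p)
affine ✓ (none of h, q, p used more than once)
relevant ✓ (every one of h, q, p appears)
unrestricted ✓ (typability at Int → Str → (Str → Int → Str) → Str is all that's needed)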